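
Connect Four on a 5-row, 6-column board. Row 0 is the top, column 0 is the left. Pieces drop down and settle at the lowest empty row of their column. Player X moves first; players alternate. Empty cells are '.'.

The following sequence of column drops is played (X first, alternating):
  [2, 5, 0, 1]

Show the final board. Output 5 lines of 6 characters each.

Move 1: X drops in col 2, lands at row 4
Move 2: O drops in col 5, lands at row 4
Move 3: X drops in col 0, lands at row 4
Move 4: O drops in col 1, lands at row 4

Answer: ......
......
......
......
XOX..O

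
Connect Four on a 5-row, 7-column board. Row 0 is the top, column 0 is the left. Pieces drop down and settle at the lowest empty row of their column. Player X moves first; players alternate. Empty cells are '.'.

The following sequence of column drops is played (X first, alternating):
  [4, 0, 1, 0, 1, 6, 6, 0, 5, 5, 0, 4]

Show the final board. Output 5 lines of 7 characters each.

Answer: .......
X......
O......
OX..OOX
OX..XXO

Derivation:
Move 1: X drops in col 4, lands at row 4
Move 2: O drops in col 0, lands at row 4
Move 3: X drops in col 1, lands at row 4
Move 4: O drops in col 0, lands at row 3
Move 5: X drops in col 1, lands at row 3
Move 6: O drops in col 6, lands at row 4
Move 7: X drops in col 6, lands at row 3
Move 8: O drops in col 0, lands at row 2
Move 9: X drops in col 5, lands at row 4
Move 10: O drops in col 5, lands at row 3
Move 11: X drops in col 0, lands at row 1
Move 12: O drops in col 4, lands at row 3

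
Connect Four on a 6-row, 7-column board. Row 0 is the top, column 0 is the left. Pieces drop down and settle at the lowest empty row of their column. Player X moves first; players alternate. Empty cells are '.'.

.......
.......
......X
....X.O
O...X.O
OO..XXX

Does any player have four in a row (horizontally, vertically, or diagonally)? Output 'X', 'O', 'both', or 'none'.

none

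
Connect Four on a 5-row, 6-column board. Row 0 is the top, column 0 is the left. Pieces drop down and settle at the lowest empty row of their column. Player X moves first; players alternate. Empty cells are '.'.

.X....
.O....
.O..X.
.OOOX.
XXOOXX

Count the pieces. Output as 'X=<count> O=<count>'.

X=7 O=7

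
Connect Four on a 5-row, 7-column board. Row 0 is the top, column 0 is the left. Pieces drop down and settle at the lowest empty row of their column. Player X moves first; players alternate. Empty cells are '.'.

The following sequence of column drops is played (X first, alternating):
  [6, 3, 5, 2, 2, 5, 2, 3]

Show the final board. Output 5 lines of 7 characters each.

Answer: .......
.......
..X....
..XO.O.
..OO.XX

Derivation:
Move 1: X drops in col 6, lands at row 4
Move 2: O drops in col 3, lands at row 4
Move 3: X drops in col 5, lands at row 4
Move 4: O drops in col 2, lands at row 4
Move 5: X drops in col 2, lands at row 3
Move 6: O drops in col 5, lands at row 3
Move 7: X drops in col 2, lands at row 2
Move 8: O drops in col 3, lands at row 3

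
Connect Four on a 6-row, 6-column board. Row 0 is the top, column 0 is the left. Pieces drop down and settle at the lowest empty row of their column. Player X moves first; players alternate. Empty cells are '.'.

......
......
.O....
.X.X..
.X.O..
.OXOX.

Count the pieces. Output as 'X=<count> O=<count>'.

X=5 O=4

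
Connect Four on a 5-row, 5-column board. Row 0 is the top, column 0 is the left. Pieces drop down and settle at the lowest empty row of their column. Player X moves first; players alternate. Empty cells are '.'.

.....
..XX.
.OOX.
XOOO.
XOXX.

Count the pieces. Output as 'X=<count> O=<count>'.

X=7 O=6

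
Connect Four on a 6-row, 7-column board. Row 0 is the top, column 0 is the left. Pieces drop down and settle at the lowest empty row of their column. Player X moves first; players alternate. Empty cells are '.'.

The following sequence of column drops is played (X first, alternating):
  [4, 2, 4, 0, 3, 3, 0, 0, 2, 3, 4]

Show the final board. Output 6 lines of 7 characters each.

Move 1: X drops in col 4, lands at row 5
Move 2: O drops in col 2, lands at row 5
Move 3: X drops in col 4, lands at row 4
Move 4: O drops in col 0, lands at row 5
Move 5: X drops in col 3, lands at row 5
Move 6: O drops in col 3, lands at row 4
Move 7: X drops in col 0, lands at row 4
Move 8: O drops in col 0, lands at row 3
Move 9: X drops in col 2, lands at row 4
Move 10: O drops in col 3, lands at row 3
Move 11: X drops in col 4, lands at row 3

Answer: .......
.......
.......
O..OX..
X.XOX..
O.OXX..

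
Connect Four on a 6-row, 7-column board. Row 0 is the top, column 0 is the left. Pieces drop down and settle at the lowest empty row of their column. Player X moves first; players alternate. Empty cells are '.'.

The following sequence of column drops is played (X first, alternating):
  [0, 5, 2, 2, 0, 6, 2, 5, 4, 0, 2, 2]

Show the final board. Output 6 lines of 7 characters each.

Move 1: X drops in col 0, lands at row 5
Move 2: O drops in col 5, lands at row 5
Move 3: X drops in col 2, lands at row 5
Move 4: O drops in col 2, lands at row 4
Move 5: X drops in col 0, lands at row 4
Move 6: O drops in col 6, lands at row 5
Move 7: X drops in col 2, lands at row 3
Move 8: O drops in col 5, lands at row 4
Move 9: X drops in col 4, lands at row 5
Move 10: O drops in col 0, lands at row 3
Move 11: X drops in col 2, lands at row 2
Move 12: O drops in col 2, lands at row 1

Answer: .......
..O....
..X....
O.X....
X.O..O.
X.X.XOO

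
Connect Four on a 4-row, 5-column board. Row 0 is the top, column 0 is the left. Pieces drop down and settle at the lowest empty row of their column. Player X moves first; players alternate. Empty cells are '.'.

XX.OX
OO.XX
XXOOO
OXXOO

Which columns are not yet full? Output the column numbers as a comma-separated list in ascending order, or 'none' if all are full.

Answer: 2

Derivation:
col 0: top cell = 'X' → FULL
col 1: top cell = 'X' → FULL
col 2: top cell = '.' → open
col 3: top cell = 'O' → FULL
col 4: top cell = 'X' → FULL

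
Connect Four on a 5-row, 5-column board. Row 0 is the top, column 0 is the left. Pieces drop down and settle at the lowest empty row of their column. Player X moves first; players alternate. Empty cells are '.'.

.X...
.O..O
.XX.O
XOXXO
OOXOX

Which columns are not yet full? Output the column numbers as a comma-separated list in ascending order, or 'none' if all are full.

Answer: 0,2,3,4

Derivation:
col 0: top cell = '.' → open
col 1: top cell = 'X' → FULL
col 2: top cell = '.' → open
col 3: top cell = '.' → open
col 4: top cell = '.' → open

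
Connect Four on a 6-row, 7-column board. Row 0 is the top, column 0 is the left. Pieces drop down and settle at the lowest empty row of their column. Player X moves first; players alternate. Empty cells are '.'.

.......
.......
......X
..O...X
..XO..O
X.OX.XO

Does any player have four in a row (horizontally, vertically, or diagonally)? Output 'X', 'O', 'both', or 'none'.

none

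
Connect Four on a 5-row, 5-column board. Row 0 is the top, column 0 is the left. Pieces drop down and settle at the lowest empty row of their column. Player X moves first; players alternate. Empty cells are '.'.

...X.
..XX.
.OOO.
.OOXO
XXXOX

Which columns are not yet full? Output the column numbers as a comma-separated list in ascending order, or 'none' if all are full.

Answer: 0,1,2,4

Derivation:
col 0: top cell = '.' → open
col 1: top cell = '.' → open
col 2: top cell = '.' → open
col 3: top cell = 'X' → FULL
col 4: top cell = '.' → open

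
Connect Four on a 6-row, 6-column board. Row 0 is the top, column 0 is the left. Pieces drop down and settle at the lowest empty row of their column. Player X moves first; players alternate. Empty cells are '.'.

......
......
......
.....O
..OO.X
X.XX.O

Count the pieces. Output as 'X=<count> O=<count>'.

X=4 O=4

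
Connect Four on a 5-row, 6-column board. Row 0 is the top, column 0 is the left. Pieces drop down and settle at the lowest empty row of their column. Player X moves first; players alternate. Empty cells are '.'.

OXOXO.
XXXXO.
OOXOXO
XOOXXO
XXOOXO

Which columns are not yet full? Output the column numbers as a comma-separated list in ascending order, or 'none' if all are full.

col 0: top cell = 'O' → FULL
col 1: top cell = 'X' → FULL
col 2: top cell = 'O' → FULL
col 3: top cell = 'X' → FULL
col 4: top cell = 'O' → FULL
col 5: top cell = '.' → open

Answer: 5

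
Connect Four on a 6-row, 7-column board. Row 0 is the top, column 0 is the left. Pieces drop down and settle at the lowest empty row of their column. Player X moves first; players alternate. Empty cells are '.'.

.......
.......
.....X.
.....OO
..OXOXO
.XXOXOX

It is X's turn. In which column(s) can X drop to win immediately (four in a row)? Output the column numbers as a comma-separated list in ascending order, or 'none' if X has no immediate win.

Answer: 4

Derivation:
col 0: drop X → no win
col 1: drop X → no win
col 2: drop X → no win
col 3: drop X → no win
col 4: drop X → WIN!
col 5: drop X → no win
col 6: drop X → no win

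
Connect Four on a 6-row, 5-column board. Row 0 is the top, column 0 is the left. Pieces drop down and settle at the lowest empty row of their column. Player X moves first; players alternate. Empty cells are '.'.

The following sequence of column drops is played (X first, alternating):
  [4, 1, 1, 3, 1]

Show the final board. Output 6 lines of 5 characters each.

Answer: .....
.....
.....
.X...
.X...
.O.OX

Derivation:
Move 1: X drops in col 4, lands at row 5
Move 2: O drops in col 1, lands at row 5
Move 3: X drops in col 1, lands at row 4
Move 4: O drops in col 3, lands at row 5
Move 5: X drops in col 1, lands at row 3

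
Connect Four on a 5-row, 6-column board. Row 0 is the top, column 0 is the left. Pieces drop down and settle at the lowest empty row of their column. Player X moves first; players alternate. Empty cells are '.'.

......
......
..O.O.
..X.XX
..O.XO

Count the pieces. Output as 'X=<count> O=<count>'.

X=4 O=4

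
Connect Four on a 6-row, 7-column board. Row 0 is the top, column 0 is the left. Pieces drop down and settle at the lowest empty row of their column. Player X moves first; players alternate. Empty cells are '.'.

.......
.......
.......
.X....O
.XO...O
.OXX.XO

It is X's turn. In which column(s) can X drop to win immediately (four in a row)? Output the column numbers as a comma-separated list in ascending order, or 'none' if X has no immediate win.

Answer: 4

Derivation:
col 0: drop X → no win
col 1: drop X → no win
col 2: drop X → no win
col 3: drop X → no win
col 4: drop X → WIN!
col 5: drop X → no win
col 6: drop X → no win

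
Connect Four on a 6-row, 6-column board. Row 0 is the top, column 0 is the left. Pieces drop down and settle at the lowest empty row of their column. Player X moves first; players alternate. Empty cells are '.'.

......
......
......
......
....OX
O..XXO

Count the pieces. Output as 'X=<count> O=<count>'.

X=3 O=3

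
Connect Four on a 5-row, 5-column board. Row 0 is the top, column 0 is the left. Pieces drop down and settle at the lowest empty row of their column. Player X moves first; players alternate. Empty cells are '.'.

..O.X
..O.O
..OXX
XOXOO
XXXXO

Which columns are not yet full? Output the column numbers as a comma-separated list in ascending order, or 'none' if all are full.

Answer: 0,1,3

Derivation:
col 0: top cell = '.' → open
col 1: top cell = '.' → open
col 2: top cell = 'O' → FULL
col 3: top cell = '.' → open
col 4: top cell = 'X' → FULL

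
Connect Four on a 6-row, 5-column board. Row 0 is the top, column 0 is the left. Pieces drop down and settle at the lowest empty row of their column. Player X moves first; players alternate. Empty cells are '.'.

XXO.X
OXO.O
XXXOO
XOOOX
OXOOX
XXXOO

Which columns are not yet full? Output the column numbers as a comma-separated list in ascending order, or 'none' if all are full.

Answer: 3

Derivation:
col 0: top cell = 'X' → FULL
col 1: top cell = 'X' → FULL
col 2: top cell = 'O' → FULL
col 3: top cell = '.' → open
col 4: top cell = 'X' → FULL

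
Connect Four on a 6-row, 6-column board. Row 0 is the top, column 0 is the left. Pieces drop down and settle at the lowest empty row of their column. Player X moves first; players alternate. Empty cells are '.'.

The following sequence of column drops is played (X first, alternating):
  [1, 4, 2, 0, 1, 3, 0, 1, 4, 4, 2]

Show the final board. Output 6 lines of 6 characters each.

Move 1: X drops in col 1, lands at row 5
Move 2: O drops in col 4, lands at row 5
Move 3: X drops in col 2, lands at row 5
Move 4: O drops in col 0, lands at row 5
Move 5: X drops in col 1, lands at row 4
Move 6: O drops in col 3, lands at row 5
Move 7: X drops in col 0, lands at row 4
Move 8: O drops in col 1, lands at row 3
Move 9: X drops in col 4, lands at row 4
Move 10: O drops in col 4, lands at row 3
Move 11: X drops in col 2, lands at row 4

Answer: ......
......
......
.O..O.
XXX.X.
OXXOO.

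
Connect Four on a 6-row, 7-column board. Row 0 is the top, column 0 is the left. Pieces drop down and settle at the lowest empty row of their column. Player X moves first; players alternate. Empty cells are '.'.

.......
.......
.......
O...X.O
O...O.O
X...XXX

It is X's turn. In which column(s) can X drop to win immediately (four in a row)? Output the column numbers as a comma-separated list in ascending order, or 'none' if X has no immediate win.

Answer: 3

Derivation:
col 0: drop X → no win
col 1: drop X → no win
col 2: drop X → no win
col 3: drop X → WIN!
col 4: drop X → no win
col 5: drop X → no win
col 6: drop X → no win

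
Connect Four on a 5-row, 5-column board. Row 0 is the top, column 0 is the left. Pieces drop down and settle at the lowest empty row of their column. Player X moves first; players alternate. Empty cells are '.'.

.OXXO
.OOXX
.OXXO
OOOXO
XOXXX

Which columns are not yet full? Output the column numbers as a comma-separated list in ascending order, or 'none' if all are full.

Answer: 0

Derivation:
col 0: top cell = '.' → open
col 1: top cell = 'O' → FULL
col 2: top cell = 'X' → FULL
col 3: top cell = 'X' → FULL
col 4: top cell = 'O' → FULL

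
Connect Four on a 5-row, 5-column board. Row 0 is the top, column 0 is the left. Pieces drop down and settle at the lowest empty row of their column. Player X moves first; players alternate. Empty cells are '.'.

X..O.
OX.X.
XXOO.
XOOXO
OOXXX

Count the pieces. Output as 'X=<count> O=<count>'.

X=10 O=9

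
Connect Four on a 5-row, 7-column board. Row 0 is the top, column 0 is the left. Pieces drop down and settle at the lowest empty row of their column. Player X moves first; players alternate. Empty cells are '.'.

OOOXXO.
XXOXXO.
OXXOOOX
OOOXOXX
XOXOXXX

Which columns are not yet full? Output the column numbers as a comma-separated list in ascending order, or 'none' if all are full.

Answer: 6

Derivation:
col 0: top cell = 'O' → FULL
col 1: top cell = 'O' → FULL
col 2: top cell = 'O' → FULL
col 3: top cell = 'X' → FULL
col 4: top cell = 'X' → FULL
col 5: top cell = 'O' → FULL
col 6: top cell = '.' → open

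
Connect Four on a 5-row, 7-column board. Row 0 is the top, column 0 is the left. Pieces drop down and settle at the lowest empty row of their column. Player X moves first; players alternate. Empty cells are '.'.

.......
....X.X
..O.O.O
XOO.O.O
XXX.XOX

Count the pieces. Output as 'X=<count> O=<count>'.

X=8 O=8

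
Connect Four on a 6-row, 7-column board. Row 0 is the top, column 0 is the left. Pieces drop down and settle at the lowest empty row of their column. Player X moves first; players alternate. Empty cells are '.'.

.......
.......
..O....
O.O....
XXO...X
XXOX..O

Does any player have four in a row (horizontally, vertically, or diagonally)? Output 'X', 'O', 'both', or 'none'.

O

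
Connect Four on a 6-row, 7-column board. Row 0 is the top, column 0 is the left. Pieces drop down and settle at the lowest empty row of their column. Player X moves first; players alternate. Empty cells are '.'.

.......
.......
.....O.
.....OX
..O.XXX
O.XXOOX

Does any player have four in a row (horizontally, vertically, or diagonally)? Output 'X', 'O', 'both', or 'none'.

none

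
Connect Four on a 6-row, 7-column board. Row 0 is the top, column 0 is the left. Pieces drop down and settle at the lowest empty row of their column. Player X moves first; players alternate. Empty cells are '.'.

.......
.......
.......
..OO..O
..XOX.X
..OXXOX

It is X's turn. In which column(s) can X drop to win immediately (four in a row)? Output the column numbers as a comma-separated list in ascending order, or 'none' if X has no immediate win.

col 0: drop X → no win
col 1: drop X → no win
col 2: drop X → no win
col 3: drop X → no win
col 4: drop X → no win
col 5: drop X → no win
col 6: drop X → no win

Answer: none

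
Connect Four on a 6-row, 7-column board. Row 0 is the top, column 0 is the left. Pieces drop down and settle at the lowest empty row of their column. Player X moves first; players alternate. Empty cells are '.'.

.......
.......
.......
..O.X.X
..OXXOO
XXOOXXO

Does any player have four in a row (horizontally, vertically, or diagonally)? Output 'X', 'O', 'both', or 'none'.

none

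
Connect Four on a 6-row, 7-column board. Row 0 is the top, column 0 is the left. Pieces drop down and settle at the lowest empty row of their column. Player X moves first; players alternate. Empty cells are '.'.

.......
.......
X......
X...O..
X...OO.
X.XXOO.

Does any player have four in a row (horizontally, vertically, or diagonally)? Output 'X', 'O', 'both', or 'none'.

X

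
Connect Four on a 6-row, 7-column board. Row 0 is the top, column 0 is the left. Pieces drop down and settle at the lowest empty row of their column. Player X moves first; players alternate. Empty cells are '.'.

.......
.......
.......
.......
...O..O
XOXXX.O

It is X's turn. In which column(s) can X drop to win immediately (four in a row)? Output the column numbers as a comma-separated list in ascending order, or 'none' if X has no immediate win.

col 0: drop X → no win
col 1: drop X → no win
col 2: drop X → no win
col 3: drop X → no win
col 4: drop X → no win
col 5: drop X → WIN!
col 6: drop X → no win

Answer: 5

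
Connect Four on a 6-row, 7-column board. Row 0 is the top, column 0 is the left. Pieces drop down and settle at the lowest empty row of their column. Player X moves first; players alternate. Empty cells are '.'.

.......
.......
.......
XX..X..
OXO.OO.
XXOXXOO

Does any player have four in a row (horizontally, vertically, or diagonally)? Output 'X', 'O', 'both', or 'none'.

none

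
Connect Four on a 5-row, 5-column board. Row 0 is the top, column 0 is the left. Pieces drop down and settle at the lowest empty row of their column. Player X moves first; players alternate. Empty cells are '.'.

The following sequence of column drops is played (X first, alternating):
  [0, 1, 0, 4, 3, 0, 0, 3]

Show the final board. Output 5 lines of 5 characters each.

Move 1: X drops in col 0, lands at row 4
Move 2: O drops in col 1, lands at row 4
Move 3: X drops in col 0, lands at row 3
Move 4: O drops in col 4, lands at row 4
Move 5: X drops in col 3, lands at row 4
Move 6: O drops in col 0, lands at row 2
Move 7: X drops in col 0, lands at row 1
Move 8: O drops in col 3, lands at row 3

Answer: .....
X....
O....
X..O.
XO.XO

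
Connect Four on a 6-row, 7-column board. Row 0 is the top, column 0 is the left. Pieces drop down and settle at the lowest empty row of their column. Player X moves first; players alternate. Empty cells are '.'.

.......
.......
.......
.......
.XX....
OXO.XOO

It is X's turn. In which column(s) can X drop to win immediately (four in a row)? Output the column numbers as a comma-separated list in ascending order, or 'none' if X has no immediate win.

col 0: drop X → no win
col 1: drop X → no win
col 2: drop X → no win
col 3: drop X → no win
col 4: drop X → no win
col 5: drop X → no win
col 6: drop X → no win

Answer: none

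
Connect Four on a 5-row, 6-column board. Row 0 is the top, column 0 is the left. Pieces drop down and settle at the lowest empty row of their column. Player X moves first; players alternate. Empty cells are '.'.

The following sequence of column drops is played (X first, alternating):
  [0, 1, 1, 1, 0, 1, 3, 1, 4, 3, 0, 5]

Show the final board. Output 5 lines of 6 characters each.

Answer: .O....
.O....
XO....
XX.O..
XO.XXO

Derivation:
Move 1: X drops in col 0, lands at row 4
Move 2: O drops in col 1, lands at row 4
Move 3: X drops in col 1, lands at row 3
Move 4: O drops in col 1, lands at row 2
Move 5: X drops in col 0, lands at row 3
Move 6: O drops in col 1, lands at row 1
Move 7: X drops in col 3, lands at row 4
Move 8: O drops in col 1, lands at row 0
Move 9: X drops in col 4, lands at row 4
Move 10: O drops in col 3, lands at row 3
Move 11: X drops in col 0, lands at row 2
Move 12: O drops in col 5, lands at row 4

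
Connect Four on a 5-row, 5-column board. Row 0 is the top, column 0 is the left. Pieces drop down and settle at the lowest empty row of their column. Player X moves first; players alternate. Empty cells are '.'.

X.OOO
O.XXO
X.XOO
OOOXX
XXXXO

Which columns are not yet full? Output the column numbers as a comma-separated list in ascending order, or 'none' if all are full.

col 0: top cell = 'X' → FULL
col 1: top cell = '.' → open
col 2: top cell = 'O' → FULL
col 3: top cell = 'O' → FULL
col 4: top cell = 'O' → FULL

Answer: 1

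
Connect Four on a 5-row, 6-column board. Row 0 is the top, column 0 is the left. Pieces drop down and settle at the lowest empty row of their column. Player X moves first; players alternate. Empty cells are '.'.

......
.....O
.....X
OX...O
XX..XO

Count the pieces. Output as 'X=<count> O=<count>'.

X=5 O=4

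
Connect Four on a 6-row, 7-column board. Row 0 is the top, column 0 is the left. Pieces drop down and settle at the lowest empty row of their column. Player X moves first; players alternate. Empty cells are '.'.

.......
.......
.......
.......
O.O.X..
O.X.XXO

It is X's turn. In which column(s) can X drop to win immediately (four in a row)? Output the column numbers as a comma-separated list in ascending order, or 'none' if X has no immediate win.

col 0: drop X → no win
col 1: drop X → no win
col 2: drop X → no win
col 3: drop X → WIN!
col 4: drop X → no win
col 5: drop X → no win
col 6: drop X → no win

Answer: 3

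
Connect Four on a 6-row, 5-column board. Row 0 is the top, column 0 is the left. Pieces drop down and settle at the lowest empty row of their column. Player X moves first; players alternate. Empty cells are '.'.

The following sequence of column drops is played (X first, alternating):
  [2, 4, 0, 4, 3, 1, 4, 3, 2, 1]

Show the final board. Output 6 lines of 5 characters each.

Answer: .....
.....
.....
....X
.OXOO
XOXXO

Derivation:
Move 1: X drops in col 2, lands at row 5
Move 2: O drops in col 4, lands at row 5
Move 3: X drops in col 0, lands at row 5
Move 4: O drops in col 4, lands at row 4
Move 5: X drops in col 3, lands at row 5
Move 6: O drops in col 1, lands at row 5
Move 7: X drops in col 4, lands at row 3
Move 8: O drops in col 3, lands at row 4
Move 9: X drops in col 2, lands at row 4
Move 10: O drops in col 1, lands at row 4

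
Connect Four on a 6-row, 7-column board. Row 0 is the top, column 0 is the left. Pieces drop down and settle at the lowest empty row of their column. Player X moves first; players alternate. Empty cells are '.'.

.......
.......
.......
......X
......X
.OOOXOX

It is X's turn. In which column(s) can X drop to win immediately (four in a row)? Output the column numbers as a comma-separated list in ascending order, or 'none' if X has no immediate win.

Answer: 6

Derivation:
col 0: drop X → no win
col 1: drop X → no win
col 2: drop X → no win
col 3: drop X → no win
col 4: drop X → no win
col 5: drop X → no win
col 6: drop X → WIN!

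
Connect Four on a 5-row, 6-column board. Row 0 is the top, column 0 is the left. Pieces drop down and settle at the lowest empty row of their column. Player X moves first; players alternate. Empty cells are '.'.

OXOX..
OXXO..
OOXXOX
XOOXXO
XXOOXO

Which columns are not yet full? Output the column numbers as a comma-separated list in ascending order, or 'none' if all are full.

col 0: top cell = 'O' → FULL
col 1: top cell = 'X' → FULL
col 2: top cell = 'O' → FULL
col 3: top cell = 'X' → FULL
col 4: top cell = '.' → open
col 5: top cell = '.' → open

Answer: 4,5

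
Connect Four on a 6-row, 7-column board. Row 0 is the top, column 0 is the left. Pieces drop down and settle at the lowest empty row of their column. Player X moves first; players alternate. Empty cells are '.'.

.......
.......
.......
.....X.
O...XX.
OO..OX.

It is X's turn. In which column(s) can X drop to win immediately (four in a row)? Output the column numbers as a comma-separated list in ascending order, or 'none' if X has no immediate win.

col 0: drop X → no win
col 1: drop X → no win
col 2: drop X → no win
col 3: drop X → no win
col 4: drop X → no win
col 5: drop X → WIN!
col 6: drop X → no win

Answer: 5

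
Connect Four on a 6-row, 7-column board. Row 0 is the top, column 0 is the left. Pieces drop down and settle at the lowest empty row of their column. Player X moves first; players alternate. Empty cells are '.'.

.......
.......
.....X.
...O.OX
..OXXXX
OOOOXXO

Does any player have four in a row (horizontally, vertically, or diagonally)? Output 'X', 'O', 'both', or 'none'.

both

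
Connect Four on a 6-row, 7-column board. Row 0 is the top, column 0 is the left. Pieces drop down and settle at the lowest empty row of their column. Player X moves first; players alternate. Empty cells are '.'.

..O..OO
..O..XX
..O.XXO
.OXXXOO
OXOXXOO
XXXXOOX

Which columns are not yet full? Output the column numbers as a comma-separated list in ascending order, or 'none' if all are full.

Answer: 0,1,3,4

Derivation:
col 0: top cell = '.' → open
col 1: top cell = '.' → open
col 2: top cell = 'O' → FULL
col 3: top cell = '.' → open
col 4: top cell = '.' → open
col 5: top cell = 'O' → FULL
col 6: top cell = 'O' → FULL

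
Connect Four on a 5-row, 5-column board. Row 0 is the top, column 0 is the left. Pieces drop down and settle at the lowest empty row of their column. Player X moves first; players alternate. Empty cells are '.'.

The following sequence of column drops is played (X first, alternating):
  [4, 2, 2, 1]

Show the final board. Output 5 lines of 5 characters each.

Move 1: X drops in col 4, lands at row 4
Move 2: O drops in col 2, lands at row 4
Move 3: X drops in col 2, lands at row 3
Move 4: O drops in col 1, lands at row 4

Answer: .....
.....
.....
..X..
.OO.X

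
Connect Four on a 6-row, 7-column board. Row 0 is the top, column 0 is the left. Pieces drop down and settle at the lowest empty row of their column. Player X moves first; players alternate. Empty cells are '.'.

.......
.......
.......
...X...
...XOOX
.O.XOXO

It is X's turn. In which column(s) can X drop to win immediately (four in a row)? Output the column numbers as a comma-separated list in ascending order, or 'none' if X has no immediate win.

Answer: 3

Derivation:
col 0: drop X → no win
col 1: drop X → no win
col 2: drop X → no win
col 3: drop X → WIN!
col 4: drop X → no win
col 5: drop X → no win
col 6: drop X → no win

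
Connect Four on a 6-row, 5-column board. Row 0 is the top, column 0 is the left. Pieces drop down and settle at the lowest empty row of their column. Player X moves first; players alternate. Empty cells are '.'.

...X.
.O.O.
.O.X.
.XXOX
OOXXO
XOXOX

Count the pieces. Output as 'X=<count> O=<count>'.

X=10 O=9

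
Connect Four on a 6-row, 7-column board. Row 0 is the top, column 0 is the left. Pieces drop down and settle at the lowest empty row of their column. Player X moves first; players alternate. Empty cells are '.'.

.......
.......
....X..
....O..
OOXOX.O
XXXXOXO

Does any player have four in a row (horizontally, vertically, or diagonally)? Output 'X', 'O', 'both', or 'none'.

X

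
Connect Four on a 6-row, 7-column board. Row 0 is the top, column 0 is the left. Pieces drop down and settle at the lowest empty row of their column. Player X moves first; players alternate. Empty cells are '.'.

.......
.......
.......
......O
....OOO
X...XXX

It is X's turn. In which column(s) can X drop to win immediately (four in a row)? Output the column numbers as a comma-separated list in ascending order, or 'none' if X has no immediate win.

Answer: 3

Derivation:
col 0: drop X → no win
col 1: drop X → no win
col 2: drop X → no win
col 3: drop X → WIN!
col 4: drop X → no win
col 5: drop X → no win
col 6: drop X → no win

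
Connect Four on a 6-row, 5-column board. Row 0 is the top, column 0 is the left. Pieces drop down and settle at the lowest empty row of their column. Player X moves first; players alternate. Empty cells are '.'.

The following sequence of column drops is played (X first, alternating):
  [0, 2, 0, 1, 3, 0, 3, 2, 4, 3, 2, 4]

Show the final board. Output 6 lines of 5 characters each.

Answer: .....
.....
.....
O.XO.
X.OXO
XOOXX

Derivation:
Move 1: X drops in col 0, lands at row 5
Move 2: O drops in col 2, lands at row 5
Move 3: X drops in col 0, lands at row 4
Move 4: O drops in col 1, lands at row 5
Move 5: X drops in col 3, lands at row 5
Move 6: O drops in col 0, lands at row 3
Move 7: X drops in col 3, lands at row 4
Move 8: O drops in col 2, lands at row 4
Move 9: X drops in col 4, lands at row 5
Move 10: O drops in col 3, lands at row 3
Move 11: X drops in col 2, lands at row 3
Move 12: O drops in col 4, lands at row 4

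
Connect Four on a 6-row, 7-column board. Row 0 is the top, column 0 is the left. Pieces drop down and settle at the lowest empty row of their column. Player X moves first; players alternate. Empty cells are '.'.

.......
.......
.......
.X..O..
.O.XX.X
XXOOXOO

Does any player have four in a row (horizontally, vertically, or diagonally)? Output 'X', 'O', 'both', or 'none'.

none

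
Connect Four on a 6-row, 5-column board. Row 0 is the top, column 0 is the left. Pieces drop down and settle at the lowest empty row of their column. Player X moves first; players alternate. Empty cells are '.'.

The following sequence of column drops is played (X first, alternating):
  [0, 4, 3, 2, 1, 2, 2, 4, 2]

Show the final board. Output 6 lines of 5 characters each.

Move 1: X drops in col 0, lands at row 5
Move 2: O drops in col 4, lands at row 5
Move 3: X drops in col 3, lands at row 5
Move 4: O drops in col 2, lands at row 5
Move 5: X drops in col 1, lands at row 5
Move 6: O drops in col 2, lands at row 4
Move 7: X drops in col 2, lands at row 3
Move 8: O drops in col 4, lands at row 4
Move 9: X drops in col 2, lands at row 2

Answer: .....
.....
..X..
..X..
..O.O
XXOXO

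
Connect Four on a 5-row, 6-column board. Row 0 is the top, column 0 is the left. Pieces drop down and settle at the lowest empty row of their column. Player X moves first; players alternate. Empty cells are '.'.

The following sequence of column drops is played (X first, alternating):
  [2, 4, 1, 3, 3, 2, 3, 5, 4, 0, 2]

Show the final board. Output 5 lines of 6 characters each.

Move 1: X drops in col 2, lands at row 4
Move 2: O drops in col 4, lands at row 4
Move 3: X drops in col 1, lands at row 4
Move 4: O drops in col 3, lands at row 4
Move 5: X drops in col 3, lands at row 3
Move 6: O drops in col 2, lands at row 3
Move 7: X drops in col 3, lands at row 2
Move 8: O drops in col 5, lands at row 4
Move 9: X drops in col 4, lands at row 3
Move 10: O drops in col 0, lands at row 4
Move 11: X drops in col 2, lands at row 2

Answer: ......
......
..XX..
..OXX.
OXXOOO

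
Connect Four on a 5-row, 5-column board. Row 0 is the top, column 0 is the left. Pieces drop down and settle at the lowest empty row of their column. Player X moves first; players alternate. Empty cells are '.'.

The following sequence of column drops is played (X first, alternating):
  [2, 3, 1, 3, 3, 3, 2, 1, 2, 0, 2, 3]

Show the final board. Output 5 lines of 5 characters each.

Answer: ...O.
..XO.
..XX.
.OXO.
OXXO.

Derivation:
Move 1: X drops in col 2, lands at row 4
Move 2: O drops in col 3, lands at row 4
Move 3: X drops in col 1, lands at row 4
Move 4: O drops in col 3, lands at row 3
Move 5: X drops in col 3, lands at row 2
Move 6: O drops in col 3, lands at row 1
Move 7: X drops in col 2, lands at row 3
Move 8: O drops in col 1, lands at row 3
Move 9: X drops in col 2, lands at row 2
Move 10: O drops in col 0, lands at row 4
Move 11: X drops in col 2, lands at row 1
Move 12: O drops in col 3, lands at row 0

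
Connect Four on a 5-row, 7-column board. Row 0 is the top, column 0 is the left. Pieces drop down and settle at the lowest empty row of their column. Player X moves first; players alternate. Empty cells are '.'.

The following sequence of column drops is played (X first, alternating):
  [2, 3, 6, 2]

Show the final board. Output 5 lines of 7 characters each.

Answer: .......
.......
.......
..O....
..XO..X

Derivation:
Move 1: X drops in col 2, lands at row 4
Move 2: O drops in col 3, lands at row 4
Move 3: X drops in col 6, lands at row 4
Move 4: O drops in col 2, lands at row 3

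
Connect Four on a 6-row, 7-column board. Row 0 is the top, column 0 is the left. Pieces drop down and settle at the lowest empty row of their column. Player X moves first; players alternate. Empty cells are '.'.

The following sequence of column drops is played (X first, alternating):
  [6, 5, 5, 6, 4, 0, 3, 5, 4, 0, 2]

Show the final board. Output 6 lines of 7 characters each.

Answer: .......
.......
.......
.....O.
O...XXO
O.XXXOX

Derivation:
Move 1: X drops in col 6, lands at row 5
Move 2: O drops in col 5, lands at row 5
Move 3: X drops in col 5, lands at row 4
Move 4: O drops in col 6, lands at row 4
Move 5: X drops in col 4, lands at row 5
Move 6: O drops in col 0, lands at row 5
Move 7: X drops in col 3, lands at row 5
Move 8: O drops in col 5, lands at row 3
Move 9: X drops in col 4, lands at row 4
Move 10: O drops in col 0, lands at row 4
Move 11: X drops in col 2, lands at row 5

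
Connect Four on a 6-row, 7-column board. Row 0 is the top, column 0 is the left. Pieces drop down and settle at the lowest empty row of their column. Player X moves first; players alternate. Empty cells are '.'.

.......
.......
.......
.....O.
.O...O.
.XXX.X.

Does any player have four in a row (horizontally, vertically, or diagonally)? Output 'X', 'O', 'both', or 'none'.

none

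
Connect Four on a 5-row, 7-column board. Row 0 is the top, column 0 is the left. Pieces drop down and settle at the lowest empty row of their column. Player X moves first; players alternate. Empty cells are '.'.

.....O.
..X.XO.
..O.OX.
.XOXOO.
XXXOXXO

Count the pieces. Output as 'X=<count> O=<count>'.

X=10 O=9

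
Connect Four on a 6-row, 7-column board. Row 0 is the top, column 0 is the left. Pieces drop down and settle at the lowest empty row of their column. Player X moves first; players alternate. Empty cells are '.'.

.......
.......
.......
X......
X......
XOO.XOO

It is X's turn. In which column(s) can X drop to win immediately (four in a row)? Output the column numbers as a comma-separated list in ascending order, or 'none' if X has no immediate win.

col 0: drop X → WIN!
col 1: drop X → no win
col 2: drop X → no win
col 3: drop X → no win
col 4: drop X → no win
col 5: drop X → no win
col 6: drop X → no win

Answer: 0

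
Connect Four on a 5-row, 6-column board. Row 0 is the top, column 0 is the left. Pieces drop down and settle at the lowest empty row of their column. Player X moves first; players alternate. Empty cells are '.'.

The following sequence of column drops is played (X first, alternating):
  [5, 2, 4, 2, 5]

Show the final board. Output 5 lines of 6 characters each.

Answer: ......
......
......
..O..X
..O.XX

Derivation:
Move 1: X drops in col 5, lands at row 4
Move 2: O drops in col 2, lands at row 4
Move 3: X drops in col 4, lands at row 4
Move 4: O drops in col 2, lands at row 3
Move 5: X drops in col 5, lands at row 3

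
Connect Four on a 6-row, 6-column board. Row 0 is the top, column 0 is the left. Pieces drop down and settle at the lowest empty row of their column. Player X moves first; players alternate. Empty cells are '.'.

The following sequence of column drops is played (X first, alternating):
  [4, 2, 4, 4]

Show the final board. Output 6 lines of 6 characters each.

Answer: ......
......
......
....O.
....X.
..O.X.

Derivation:
Move 1: X drops in col 4, lands at row 5
Move 2: O drops in col 2, lands at row 5
Move 3: X drops in col 4, lands at row 4
Move 4: O drops in col 4, lands at row 3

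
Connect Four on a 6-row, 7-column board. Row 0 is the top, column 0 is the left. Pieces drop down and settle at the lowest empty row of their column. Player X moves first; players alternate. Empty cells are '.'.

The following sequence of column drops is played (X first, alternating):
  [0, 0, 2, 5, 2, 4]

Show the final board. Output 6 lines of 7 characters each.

Move 1: X drops in col 0, lands at row 5
Move 2: O drops in col 0, lands at row 4
Move 3: X drops in col 2, lands at row 5
Move 4: O drops in col 5, lands at row 5
Move 5: X drops in col 2, lands at row 4
Move 6: O drops in col 4, lands at row 5

Answer: .......
.......
.......
.......
O.X....
X.X.OO.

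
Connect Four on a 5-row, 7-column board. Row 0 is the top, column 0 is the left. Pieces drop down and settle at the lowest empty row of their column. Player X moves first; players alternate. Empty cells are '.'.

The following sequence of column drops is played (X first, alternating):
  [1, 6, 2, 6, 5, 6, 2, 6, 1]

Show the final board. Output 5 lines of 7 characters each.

Answer: .......
......O
......O
.XX...O
.XX..XO

Derivation:
Move 1: X drops in col 1, lands at row 4
Move 2: O drops in col 6, lands at row 4
Move 3: X drops in col 2, lands at row 4
Move 4: O drops in col 6, lands at row 3
Move 5: X drops in col 5, lands at row 4
Move 6: O drops in col 6, lands at row 2
Move 7: X drops in col 2, lands at row 3
Move 8: O drops in col 6, lands at row 1
Move 9: X drops in col 1, lands at row 3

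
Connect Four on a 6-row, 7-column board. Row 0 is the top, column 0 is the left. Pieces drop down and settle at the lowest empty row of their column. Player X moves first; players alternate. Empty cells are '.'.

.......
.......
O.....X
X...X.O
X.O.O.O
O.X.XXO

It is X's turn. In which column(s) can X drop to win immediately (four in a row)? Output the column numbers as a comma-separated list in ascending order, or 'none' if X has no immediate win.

Answer: 3

Derivation:
col 0: drop X → no win
col 1: drop X → no win
col 2: drop X → no win
col 3: drop X → WIN!
col 4: drop X → no win
col 5: drop X → no win
col 6: drop X → no win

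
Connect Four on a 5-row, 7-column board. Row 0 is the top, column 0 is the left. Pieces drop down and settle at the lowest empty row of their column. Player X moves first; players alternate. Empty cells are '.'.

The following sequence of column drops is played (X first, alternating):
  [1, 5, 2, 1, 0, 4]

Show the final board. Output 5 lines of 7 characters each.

Answer: .......
.......
.......
.O.....
XXX.OO.

Derivation:
Move 1: X drops in col 1, lands at row 4
Move 2: O drops in col 5, lands at row 4
Move 3: X drops in col 2, lands at row 4
Move 4: O drops in col 1, lands at row 3
Move 5: X drops in col 0, lands at row 4
Move 6: O drops in col 4, lands at row 4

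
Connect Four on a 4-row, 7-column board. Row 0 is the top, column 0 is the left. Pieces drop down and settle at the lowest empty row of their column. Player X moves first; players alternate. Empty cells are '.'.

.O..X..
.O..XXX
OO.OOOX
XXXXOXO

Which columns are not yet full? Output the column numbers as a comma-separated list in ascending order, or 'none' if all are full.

Answer: 0,2,3,5,6

Derivation:
col 0: top cell = '.' → open
col 1: top cell = 'O' → FULL
col 2: top cell = '.' → open
col 3: top cell = '.' → open
col 4: top cell = 'X' → FULL
col 5: top cell = '.' → open
col 6: top cell = '.' → open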